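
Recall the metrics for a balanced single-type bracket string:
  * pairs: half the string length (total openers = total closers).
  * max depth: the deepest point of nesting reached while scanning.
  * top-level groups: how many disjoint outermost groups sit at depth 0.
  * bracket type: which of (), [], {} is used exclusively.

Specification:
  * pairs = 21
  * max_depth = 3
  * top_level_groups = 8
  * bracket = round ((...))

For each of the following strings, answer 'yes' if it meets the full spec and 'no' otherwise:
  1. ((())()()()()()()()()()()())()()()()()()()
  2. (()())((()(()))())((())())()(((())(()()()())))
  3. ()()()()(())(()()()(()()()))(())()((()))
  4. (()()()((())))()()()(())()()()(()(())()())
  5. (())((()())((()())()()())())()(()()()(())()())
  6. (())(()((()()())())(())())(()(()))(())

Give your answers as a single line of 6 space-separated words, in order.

String 1 '((())()()()()()()()()()()())()()()()()()()': depth seq [1 2 3 2 1 2 1 2 1 2 1 2 1 2 1 2 1 2 1 2 1 2 1 2 1 2 1 0 1 0 1 0 1 0 1 0 1 0 1 0 1 0]
  -> pairs=21 depth=3 groups=8 -> yes
String 2 '(()())((()(()))())((())())()(((())(()()()())))': depth seq [1 2 1 2 1 0 1 2 3 2 3 4 3 2 1 2 1 0 1 2 3 2 1 2 1 0 1 0 1 2 3 4 3 2 3 4 3 4 3 4 3 4 3 2 1 0]
  -> pairs=23 depth=4 groups=5 -> no
String 3 '()()()()(())(()()()(()()()))(())()((()))': depth seq [1 0 1 0 1 0 1 0 1 2 1 0 1 2 1 2 1 2 1 2 3 2 3 2 3 2 1 0 1 2 1 0 1 0 1 2 3 2 1 0]
  -> pairs=20 depth=3 groups=9 -> no
String 4 '(()()()((())))()()()(())()()()(()(())()())': depth seq [1 2 1 2 1 2 1 2 3 4 3 2 1 0 1 0 1 0 1 0 1 2 1 0 1 0 1 0 1 0 1 2 1 2 3 2 1 2 1 2 1 0]
  -> pairs=21 depth=4 groups=9 -> no
String 5 '(())((()())((()())()()())())()(()()()(())()())': depth seq [1 2 1 0 1 2 3 2 3 2 1 2 3 4 3 4 3 2 3 2 3 2 3 2 1 2 1 0 1 0 1 2 1 2 1 2 1 2 3 2 1 2 1 2 1 0]
  -> pairs=23 depth=4 groups=4 -> no
String 6 '(())(()((()()())())(())())(()(()))(())': depth seq [1 2 1 0 1 2 1 2 3 4 3 4 3 4 3 2 3 2 1 2 3 2 1 2 1 0 1 2 1 2 3 2 1 0 1 2 1 0]
  -> pairs=19 depth=4 groups=4 -> no

Answer: yes no no no no no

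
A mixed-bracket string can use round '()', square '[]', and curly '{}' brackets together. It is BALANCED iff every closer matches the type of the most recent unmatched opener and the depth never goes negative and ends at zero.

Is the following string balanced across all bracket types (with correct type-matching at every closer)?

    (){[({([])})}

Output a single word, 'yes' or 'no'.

Answer: no

Derivation:
pos 0: push '('; stack = (
pos 1: ')' matches '('; pop; stack = (empty)
pos 2: push '{'; stack = {
pos 3: push '['; stack = {[
pos 4: push '('; stack = {[(
pos 5: push '{'; stack = {[({
pos 6: push '('; stack = {[({(
pos 7: push '['; stack = {[({([
pos 8: ']' matches '['; pop; stack = {[({(
pos 9: ')' matches '('; pop; stack = {[({
pos 10: '}' matches '{'; pop; stack = {[(
pos 11: ')' matches '('; pop; stack = {[
pos 12: saw closer '}' but top of stack is '[' (expected ']') → INVALID
Verdict: type mismatch at position 12: '}' closes '[' → no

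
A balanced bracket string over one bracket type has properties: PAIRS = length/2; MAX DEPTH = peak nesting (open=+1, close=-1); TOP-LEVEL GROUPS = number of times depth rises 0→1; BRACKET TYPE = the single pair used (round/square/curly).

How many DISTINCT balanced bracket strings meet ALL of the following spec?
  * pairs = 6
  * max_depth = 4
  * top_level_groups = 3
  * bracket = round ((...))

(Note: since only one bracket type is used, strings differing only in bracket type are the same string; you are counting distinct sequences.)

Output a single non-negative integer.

Answer: 3

Derivation:
Spec: pairs=6 depth=4 groups=3
Count(depth <= 4) = 28
Count(depth <= 3) = 25
Count(depth == 4) = 28 - 25 = 3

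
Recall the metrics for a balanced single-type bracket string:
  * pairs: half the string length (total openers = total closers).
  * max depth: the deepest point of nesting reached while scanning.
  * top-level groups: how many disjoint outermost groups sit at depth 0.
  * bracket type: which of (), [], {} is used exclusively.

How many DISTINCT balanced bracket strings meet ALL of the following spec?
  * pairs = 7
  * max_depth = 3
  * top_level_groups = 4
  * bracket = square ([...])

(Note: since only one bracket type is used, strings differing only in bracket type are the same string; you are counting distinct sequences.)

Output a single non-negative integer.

Answer: 24

Derivation:
Spec: pairs=7 depth=3 groups=4
Count(depth <= 3) = 44
Count(depth <= 2) = 20
Count(depth == 3) = 44 - 20 = 24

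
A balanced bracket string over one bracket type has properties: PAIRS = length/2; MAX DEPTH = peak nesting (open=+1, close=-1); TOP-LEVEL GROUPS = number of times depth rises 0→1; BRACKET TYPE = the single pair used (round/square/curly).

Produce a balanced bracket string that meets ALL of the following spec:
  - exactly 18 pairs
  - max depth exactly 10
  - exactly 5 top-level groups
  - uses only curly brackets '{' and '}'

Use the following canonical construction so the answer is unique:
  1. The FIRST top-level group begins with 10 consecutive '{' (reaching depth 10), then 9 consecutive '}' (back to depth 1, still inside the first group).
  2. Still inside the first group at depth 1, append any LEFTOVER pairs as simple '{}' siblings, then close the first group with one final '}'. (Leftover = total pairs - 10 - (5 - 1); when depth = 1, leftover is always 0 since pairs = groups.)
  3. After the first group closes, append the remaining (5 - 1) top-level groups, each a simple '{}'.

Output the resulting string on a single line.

Answer: {{{{{{{{{{}}}}}}}}}{}{}{}{}}{}{}{}{}

Derivation:
Spec: pairs=18 depth=10 groups=5
Leftover pairs = 18 - 10 - (5-1) = 4
First group: deep chain of depth 10 + 4 sibling pairs
Remaining 4 groups: simple '{}' each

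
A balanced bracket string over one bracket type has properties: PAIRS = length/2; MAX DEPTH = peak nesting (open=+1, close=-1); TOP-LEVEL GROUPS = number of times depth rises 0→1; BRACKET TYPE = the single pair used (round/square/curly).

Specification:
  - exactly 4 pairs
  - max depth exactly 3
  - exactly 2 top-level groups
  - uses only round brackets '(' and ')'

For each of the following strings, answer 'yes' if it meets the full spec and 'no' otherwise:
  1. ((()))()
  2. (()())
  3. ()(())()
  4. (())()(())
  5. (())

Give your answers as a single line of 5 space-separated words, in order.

String 1 '((()))()': depth seq [1 2 3 2 1 0 1 0]
  -> pairs=4 depth=3 groups=2 -> yes
String 2 '(()())': depth seq [1 2 1 2 1 0]
  -> pairs=3 depth=2 groups=1 -> no
String 3 '()(())()': depth seq [1 0 1 2 1 0 1 0]
  -> pairs=4 depth=2 groups=3 -> no
String 4 '(())()(())': depth seq [1 2 1 0 1 0 1 2 1 0]
  -> pairs=5 depth=2 groups=3 -> no
String 5 '(())': depth seq [1 2 1 0]
  -> pairs=2 depth=2 groups=1 -> no

Answer: yes no no no no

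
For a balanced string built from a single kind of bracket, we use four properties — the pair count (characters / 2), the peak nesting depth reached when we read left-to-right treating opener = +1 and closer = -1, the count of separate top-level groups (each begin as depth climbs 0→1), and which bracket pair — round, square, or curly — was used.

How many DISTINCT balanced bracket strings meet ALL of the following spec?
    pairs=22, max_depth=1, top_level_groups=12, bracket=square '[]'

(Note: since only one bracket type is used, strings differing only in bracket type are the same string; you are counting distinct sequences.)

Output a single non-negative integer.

Answer: 0

Derivation:
Spec: pairs=22 depth=1 groups=12
Count(depth <= 1) = 0
Count(depth <= 0) = 0
Count(depth == 1) = 0 - 0 = 0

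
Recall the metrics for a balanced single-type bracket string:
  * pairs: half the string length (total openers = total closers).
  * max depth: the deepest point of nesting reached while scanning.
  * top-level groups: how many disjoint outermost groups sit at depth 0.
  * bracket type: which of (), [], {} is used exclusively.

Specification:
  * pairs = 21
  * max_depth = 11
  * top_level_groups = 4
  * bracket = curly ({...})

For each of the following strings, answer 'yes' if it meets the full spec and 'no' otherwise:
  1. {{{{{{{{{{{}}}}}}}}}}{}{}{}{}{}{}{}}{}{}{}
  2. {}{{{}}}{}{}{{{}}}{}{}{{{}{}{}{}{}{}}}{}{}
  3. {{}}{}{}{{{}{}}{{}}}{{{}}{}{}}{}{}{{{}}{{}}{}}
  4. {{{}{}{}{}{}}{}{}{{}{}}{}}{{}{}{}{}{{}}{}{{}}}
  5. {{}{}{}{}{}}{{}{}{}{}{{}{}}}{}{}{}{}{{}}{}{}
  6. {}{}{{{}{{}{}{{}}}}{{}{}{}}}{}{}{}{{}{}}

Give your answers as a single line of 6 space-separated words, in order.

String 1 '{{{{{{{{{{{}}}}}}}}}}{}{}{}{}{}{}{}}{}{}{}': depth seq [1 2 3 4 5 6 7 8 9 10 11 10 9 8 7 6 5 4 3 2 1 2 1 2 1 2 1 2 1 2 1 2 1 2 1 0 1 0 1 0 1 0]
  -> pairs=21 depth=11 groups=4 -> yes
String 2 '{}{{{}}}{}{}{{{}}}{}{}{{{}{}{}{}{}{}}}{}{}': depth seq [1 0 1 2 3 2 1 0 1 0 1 0 1 2 3 2 1 0 1 0 1 0 1 2 3 2 3 2 3 2 3 2 3 2 3 2 1 0 1 0 1 0]
  -> pairs=21 depth=3 groups=10 -> no
String 3 '{{}}{}{}{{{}{}}{{}}}{{{}}{}{}}{}{}{{{}}{{}}{}}': depth seq [1 2 1 0 1 0 1 0 1 2 3 2 3 2 1 2 3 2 1 0 1 2 3 2 1 2 1 2 1 0 1 0 1 0 1 2 3 2 1 2 3 2 1 2 1 0]
  -> pairs=23 depth=3 groups=8 -> no
String 4 '{{{}{}{}{}{}}{}{}{{}{}}{}}{{}{}{}{}{{}}{}{{}}}': depth seq [1 2 3 2 3 2 3 2 3 2 3 2 1 2 1 2 1 2 3 2 3 2 1 2 1 0 1 2 1 2 1 2 1 2 1 2 3 2 1 2 1 2 3 2 1 0]
  -> pairs=23 depth=3 groups=2 -> no
String 5 '{{}{}{}{}{}}{{}{}{}{}{{}{}}}{}{}{}{}{{}}{}{}': depth seq [1 2 1 2 1 2 1 2 1 2 1 0 1 2 1 2 1 2 1 2 1 2 3 2 3 2 1 0 1 0 1 0 1 0 1 0 1 2 1 0 1 0 1 0]
  -> pairs=22 depth=3 groups=9 -> no
String 6 '{}{}{{{}{{}{}{{}}}}{{}{}{}}}{}{}{}{{}{}}': depth seq [1 0 1 0 1 2 3 2 3 4 3 4 3 4 5 4 3 2 1 2 3 2 3 2 3 2 1 0 1 0 1 0 1 0 1 2 1 2 1 0]
  -> pairs=20 depth=5 groups=7 -> no

Answer: yes no no no no no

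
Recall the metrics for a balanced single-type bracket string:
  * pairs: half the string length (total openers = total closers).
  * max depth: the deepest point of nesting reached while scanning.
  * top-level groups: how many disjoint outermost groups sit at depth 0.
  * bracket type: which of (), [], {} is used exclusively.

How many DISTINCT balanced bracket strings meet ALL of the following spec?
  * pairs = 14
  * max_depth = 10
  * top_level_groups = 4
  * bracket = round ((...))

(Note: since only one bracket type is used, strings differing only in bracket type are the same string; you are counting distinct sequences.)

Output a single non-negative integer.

Spec: pairs=14 depth=10 groups=4
Count(depth <= 10) = 326872
Count(depth <= 9) = 326792
Count(depth == 10) = 326872 - 326792 = 80

Answer: 80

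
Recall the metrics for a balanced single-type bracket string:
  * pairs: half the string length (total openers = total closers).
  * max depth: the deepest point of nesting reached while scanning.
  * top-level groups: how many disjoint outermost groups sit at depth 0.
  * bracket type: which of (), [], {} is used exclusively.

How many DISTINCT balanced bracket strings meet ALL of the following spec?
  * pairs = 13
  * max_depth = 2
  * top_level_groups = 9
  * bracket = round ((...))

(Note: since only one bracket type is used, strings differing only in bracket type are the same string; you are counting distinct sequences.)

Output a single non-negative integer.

Spec: pairs=13 depth=2 groups=9
Count(depth <= 2) = 495
Count(depth <= 1) = 0
Count(depth == 2) = 495 - 0 = 495

Answer: 495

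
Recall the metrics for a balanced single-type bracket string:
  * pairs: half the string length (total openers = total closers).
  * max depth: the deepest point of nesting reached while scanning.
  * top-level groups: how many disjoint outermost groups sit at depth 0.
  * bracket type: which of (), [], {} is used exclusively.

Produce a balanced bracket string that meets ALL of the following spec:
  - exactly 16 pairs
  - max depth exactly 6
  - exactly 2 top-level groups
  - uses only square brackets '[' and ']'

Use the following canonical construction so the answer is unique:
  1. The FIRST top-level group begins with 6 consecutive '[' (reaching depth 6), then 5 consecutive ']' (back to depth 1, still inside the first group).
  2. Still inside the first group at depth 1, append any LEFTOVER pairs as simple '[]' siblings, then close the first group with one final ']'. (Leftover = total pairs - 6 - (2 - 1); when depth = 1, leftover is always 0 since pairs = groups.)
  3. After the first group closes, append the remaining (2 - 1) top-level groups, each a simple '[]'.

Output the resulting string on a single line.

Spec: pairs=16 depth=6 groups=2
Leftover pairs = 16 - 6 - (2-1) = 9
First group: deep chain of depth 6 + 9 sibling pairs
Remaining 1 groups: simple '[]' each

Answer: [[[[[[]]]]][][][][][][][][][]][]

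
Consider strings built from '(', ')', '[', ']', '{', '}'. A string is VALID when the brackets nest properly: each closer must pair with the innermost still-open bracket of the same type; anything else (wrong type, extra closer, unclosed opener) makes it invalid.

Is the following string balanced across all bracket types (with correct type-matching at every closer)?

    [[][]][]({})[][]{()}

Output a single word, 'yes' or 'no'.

Answer: yes

Derivation:
pos 0: push '['; stack = [
pos 1: push '['; stack = [[
pos 2: ']' matches '['; pop; stack = [
pos 3: push '['; stack = [[
pos 4: ']' matches '['; pop; stack = [
pos 5: ']' matches '['; pop; stack = (empty)
pos 6: push '['; stack = [
pos 7: ']' matches '['; pop; stack = (empty)
pos 8: push '('; stack = (
pos 9: push '{'; stack = ({
pos 10: '}' matches '{'; pop; stack = (
pos 11: ')' matches '('; pop; stack = (empty)
pos 12: push '['; stack = [
pos 13: ']' matches '['; pop; stack = (empty)
pos 14: push '['; stack = [
pos 15: ']' matches '['; pop; stack = (empty)
pos 16: push '{'; stack = {
pos 17: push '('; stack = {(
pos 18: ')' matches '('; pop; stack = {
pos 19: '}' matches '{'; pop; stack = (empty)
end: stack empty → VALID
Verdict: properly nested → yes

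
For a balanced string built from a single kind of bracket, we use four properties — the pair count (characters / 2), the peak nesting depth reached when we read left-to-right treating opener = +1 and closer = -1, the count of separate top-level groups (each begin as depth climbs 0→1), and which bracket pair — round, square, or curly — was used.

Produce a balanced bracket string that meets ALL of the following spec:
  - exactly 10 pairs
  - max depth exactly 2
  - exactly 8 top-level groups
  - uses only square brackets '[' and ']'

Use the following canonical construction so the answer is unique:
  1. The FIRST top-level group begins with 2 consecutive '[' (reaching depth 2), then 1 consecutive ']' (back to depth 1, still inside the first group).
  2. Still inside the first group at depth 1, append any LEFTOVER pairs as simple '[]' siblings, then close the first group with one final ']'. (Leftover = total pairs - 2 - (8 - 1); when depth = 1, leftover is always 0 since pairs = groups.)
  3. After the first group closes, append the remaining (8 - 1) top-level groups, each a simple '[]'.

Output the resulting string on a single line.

Spec: pairs=10 depth=2 groups=8
Leftover pairs = 10 - 2 - (8-1) = 1
First group: deep chain of depth 2 + 1 sibling pairs
Remaining 7 groups: simple '[]' each

Answer: [[][]][][][][][][][]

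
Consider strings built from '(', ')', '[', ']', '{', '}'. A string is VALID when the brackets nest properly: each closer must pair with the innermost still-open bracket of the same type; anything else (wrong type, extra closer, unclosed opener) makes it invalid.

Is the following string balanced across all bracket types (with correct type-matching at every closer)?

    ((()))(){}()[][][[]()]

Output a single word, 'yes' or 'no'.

pos 0: push '('; stack = (
pos 1: push '('; stack = ((
pos 2: push '('; stack = (((
pos 3: ')' matches '('; pop; stack = ((
pos 4: ')' matches '('; pop; stack = (
pos 5: ')' matches '('; pop; stack = (empty)
pos 6: push '('; stack = (
pos 7: ')' matches '('; pop; stack = (empty)
pos 8: push '{'; stack = {
pos 9: '}' matches '{'; pop; stack = (empty)
pos 10: push '('; stack = (
pos 11: ')' matches '('; pop; stack = (empty)
pos 12: push '['; stack = [
pos 13: ']' matches '['; pop; stack = (empty)
pos 14: push '['; stack = [
pos 15: ']' matches '['; pop; stack = (empty)
pos 16: push '['; stack = [
pos 17: push '['; stack = [[
pos 18: ']' matches '['; pop; stack = [
pos 19: push '('; stack = [(
pos 20: ')' matches '('; pop; stack = [
pos 21: ']' matches '['; pop; stack = (empty)
end: stack empty → VALID
Verdict: properly nested → yes

Answer: yes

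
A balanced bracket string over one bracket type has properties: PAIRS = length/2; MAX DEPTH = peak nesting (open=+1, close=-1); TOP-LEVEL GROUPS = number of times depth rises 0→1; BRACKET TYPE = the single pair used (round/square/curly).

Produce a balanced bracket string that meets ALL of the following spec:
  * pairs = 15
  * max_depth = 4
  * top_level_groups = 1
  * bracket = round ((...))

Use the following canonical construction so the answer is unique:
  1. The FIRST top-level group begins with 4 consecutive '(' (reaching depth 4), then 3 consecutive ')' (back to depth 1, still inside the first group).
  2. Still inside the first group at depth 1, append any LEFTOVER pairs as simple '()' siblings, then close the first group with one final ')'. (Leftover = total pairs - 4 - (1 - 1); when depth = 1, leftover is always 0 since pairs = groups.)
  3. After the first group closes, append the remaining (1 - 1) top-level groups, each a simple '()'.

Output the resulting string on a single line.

Spec: pairs=15 depth=4 groups=1
Leftover pairs = 15 - 4 - (1-1) = 11
First group: deep chain of depth 4 + 11 sibling pairs
Remaining 0 groups: simple '()' each

Answer: (((()))()()()()()()()()()()())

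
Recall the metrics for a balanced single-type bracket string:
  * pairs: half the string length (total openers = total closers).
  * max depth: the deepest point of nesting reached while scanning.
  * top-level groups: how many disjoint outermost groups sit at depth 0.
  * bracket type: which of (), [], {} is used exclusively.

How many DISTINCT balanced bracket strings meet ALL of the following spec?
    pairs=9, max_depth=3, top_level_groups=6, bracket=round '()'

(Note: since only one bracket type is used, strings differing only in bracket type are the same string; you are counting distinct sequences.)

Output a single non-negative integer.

Answer: 48

Derivation:
Spec: pairs=9 depth=3 groups=6
Count(depth <= 3) = 104
Count(depth <= 2) = 56
Count(depth == 3) = 104 - 56 = 48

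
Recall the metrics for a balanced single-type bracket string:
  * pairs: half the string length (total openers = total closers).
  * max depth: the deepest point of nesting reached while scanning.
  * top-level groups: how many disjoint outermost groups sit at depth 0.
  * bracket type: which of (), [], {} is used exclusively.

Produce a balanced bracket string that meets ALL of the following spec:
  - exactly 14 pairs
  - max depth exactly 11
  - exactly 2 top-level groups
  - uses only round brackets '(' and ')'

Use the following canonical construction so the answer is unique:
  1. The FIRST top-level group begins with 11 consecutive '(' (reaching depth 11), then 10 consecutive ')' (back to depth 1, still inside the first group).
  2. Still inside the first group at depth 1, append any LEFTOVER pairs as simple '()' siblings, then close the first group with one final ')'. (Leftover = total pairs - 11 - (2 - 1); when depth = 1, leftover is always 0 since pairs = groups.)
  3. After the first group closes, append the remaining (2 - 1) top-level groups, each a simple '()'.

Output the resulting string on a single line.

Spec: pairs=14 depth=11 groups=2
Leftover pairs = 14 - 11 - (2-1) = 2
First group: deep chain of depth 11 + 2 sibling pairs
Remaining 1 groups: simple '()' each

Answer: ((((((((((())))))))))()())()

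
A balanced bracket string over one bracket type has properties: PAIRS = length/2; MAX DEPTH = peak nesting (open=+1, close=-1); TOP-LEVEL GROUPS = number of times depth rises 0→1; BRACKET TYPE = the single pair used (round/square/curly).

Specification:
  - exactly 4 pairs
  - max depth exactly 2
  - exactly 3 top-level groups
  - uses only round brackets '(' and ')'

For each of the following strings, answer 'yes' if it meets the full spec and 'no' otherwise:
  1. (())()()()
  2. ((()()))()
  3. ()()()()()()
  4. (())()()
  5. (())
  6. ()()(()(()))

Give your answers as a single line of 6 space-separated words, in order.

String 1 '(())()()()': depth seq [1 2 1 0 1 0 1 0 1 0]
  -> pairs=5 depth=2 groups=4 -> no
String 2 '((()()))()': depth seq [1 2 3 2 3 2 1 0 1 0]
  -> pairs=5 depth=3 groups=2 -> no
String 3 '()()()()()()': depth seq [1 0 1 0 1 0 1 0 1 0 1 0]
  -> pairs=6 depth=1 groups=6 -> no
String 4 '(())()()': depth seq [1 2 1 0 1 0 1 0]
  -> pairs=4 depth=2 groups=3 -> yes
String 5 '(())': depth seq [1 2 1 0]
  -> pairs=2 depth=2 groups=1 -> no
String 6 '()()(()(()))': depth seq [1 0 1 0 1 2 1 2 3 2 1 0]
  -> pairs=6 depth=3 groups=3 -> no

Answer: no no no yes no no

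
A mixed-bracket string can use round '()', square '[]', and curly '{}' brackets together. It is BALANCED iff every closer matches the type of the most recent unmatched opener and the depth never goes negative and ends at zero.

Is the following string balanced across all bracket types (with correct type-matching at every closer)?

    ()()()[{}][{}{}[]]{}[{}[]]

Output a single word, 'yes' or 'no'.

Answer: yes

Derivation:
pos 0: push '('; stack = (
pos 1: ')' matches '('; pop; stack = (empty)
pos 2: push '('; stack = (
pos 3: ')' matches '('; pop; stack = (empty)
pos 4: push '('; stack = (
pos 5: ')' matches '('; pop; stack = (empty)
pos 6: push '['; stack = [
pos 7: push '{'; stack = [{
pos 8: '}' matches '{'; pop; stack = [
pos 9: ']' matches '['; pop; stack = (empty)
pos 10: push '['; stack = [
pos 11: push '{'; stack = [{
pos 12: '}' matches '{'; pop; stack = [
pos 13: push '{'; stack = [{
pos 14: '}' matches '{'; pop; stack = [
pos 15: push '['; stack = [[
pos 16: ']' matches '['; pop; stack = [
pos 17: ']' matches '['; pop; stack = (empty)
pos 18: push '{'; stack = {
pos 19: '}' matches '{'; pop; stack = (empty)
pos 20: push '['; stack = [
pos 21: push '{'; stack = [{
pos 22: '}' matches '{'; pop; stack = [
pos 23: push '['; stack = [[
pos 24: ']' matches '['; pop; stack = [
pos 25: ']' matches '['; pop; stack = (empty)
end: stack empty → VALID
Verdict: properly nested → yes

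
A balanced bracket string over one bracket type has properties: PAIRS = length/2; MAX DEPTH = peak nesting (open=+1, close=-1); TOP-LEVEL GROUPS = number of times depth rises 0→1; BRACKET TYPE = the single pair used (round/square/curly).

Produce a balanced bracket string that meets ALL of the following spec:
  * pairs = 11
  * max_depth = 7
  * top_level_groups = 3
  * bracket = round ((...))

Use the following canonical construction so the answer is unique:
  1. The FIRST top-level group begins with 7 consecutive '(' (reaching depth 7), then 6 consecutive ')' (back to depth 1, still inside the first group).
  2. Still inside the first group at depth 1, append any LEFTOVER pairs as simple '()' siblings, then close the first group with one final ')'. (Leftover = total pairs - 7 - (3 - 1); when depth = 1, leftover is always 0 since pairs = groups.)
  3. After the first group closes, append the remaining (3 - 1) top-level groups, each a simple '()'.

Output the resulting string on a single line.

Answer: ((((((())))))()())()()

Derivation:
Spec: pairs=11 depth=7 groups=3
Leftover pairs = 11 - 7 - (3-1) = 2
First group: deep chain of depth 7 + 2 sibling pairs
Remaining 2 groups: simple '()' each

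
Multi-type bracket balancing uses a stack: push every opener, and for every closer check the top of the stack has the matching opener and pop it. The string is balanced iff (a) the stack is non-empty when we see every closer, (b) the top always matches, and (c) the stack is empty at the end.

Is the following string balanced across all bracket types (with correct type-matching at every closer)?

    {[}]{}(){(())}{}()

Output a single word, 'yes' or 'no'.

pos 0: push '{'; stack = {
pos 1: push '['; stack = {[
pos 2: saw closer '}' but top of stack is '[' (expected ']') → INVALID
Verdict: type mismatch at position 2: '}' closes '[' → no

Answer: no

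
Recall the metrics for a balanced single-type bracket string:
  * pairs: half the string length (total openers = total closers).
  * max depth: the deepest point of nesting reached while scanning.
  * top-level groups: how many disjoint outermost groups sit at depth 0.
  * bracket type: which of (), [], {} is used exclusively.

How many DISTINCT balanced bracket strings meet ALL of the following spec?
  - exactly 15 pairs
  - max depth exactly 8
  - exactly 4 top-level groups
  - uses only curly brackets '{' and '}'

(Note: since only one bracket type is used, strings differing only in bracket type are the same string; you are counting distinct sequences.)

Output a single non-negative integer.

Spec: pairs=15 depth=8 groups=4
Count(depth <= 8) = 1181740
Count(depth <= 7) = 1155240
Count(depth == 8) = 1181740 - 1155240 = 26500

Answer: 26500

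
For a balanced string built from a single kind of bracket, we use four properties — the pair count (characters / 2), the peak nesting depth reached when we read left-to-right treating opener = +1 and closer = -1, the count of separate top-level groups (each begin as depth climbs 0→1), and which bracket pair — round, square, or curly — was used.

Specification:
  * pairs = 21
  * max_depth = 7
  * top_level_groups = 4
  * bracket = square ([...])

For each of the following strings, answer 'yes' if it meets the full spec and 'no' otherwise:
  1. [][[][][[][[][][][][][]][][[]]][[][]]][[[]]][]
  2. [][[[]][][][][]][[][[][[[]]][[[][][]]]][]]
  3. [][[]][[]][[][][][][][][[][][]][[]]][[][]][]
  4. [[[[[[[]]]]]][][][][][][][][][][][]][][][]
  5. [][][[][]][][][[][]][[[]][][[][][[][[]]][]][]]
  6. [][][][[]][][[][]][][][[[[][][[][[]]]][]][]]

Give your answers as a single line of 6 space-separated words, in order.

Answer: no no no yes no no

Derivation:
String 1 '[][[][][[][[][][][][][]][][[]]][[][]]][[[]]][]': depth seq [1 0 1 2 1 2 1 2 3 2 3 4 3 4 3 4 3 4 3 4 3 4 3 2 3 2 3 4 3 2 1 2 3 2 3 2 1 0 1 2 3 2 1 0 1 0]
  -> pairs=23 depth=4 groups=4 -> no
String 2 '[][[[]][][][][]][[][[][[[]]][[[][][]]]][]]': depth seq [1 0 1 2 3 2 1 2 1 2 1 2 1 2 1 0 1 2 1 2 3 2 3 4 5 4 3 2 3 4 5 4 5 4 5 4 3 2 1 2 1 0]
  -> pairs=21 depth=5 groups=3 -> no
String 3 '[][[]][[]][[][][][][][][[][][]][[]]][[][]][]': depth seq [1 0 1 2 1 0 1 2 1 0 1 2 1 2 1 2 1 2 1 2 1 2 1 2 3 2 3 2 3 2 1 2 3 2 1 0 1 2 1 2 1 0 1 0]
  -> pairs=22 depth=3 groups=6 -> no
String 4 '[[[[[[[]]]]]][][][][][][][][][][][]][][][]': depth seq [1 2 3 4 5 6 7 6 5 4 3 2 1 2 1 2 1 2 1 2 1 2 1 2 1 2 1 2 1 2 1 2 1 2 1 0 1 0 1 0 1 0]
  -> pairs=21 depth=7 groups=4 -> yes
String 5 '[][][[][]][][][[][]][[[]][][[][][[][[]]][]][]]': depth seq [1 0 1 0 1 2 1 2 1 0 1 0 1 0 1 2 1 2 1 0 1 2 3 2 1 2 1 2 3 2 3 2 3 4 3 4 5 4 3 2 3 2 1 2 1 0]
  -> pairs=23 depth=5 groups=7 -> no
String 6 '[][][][[]][][[][]][][][[[[][][[][[]]]][]][]]': depth seq [1 0 1 0 1 0 1 2 1 0 1 0 1 2 1 2 1 0 1 0 1 0 1 2 3 4 3 4 3 4 5 4 5 6 5 4 3 2 3 2 1 2 1 0]
  -> pairs=22 depth=6 groups=9 -> no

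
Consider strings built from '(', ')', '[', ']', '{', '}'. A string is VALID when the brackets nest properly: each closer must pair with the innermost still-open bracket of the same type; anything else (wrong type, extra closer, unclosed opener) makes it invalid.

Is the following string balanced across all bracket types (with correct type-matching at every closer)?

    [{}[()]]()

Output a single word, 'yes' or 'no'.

Answer: yes

Derivation:
pos 0: push '['; stack = [
pos 1: push '{'; stack = [{
pos 2: '}' matches '{'; pop; stack = [
pos 3: push '['; stack = [[
pos 4: push '('; stack = [[(
pos 5: ')' matches '('; pop; stack = [[
pos 6: ']' matches '['; pop; stack = [
pos 7: ']' matches '['; pop; stack = (empty)
pos 8: push '('; stack = (
pos 9: ')' matches '('; pop; stack = (empty)
end: stack empty → VALID
Verdict: properly nested → yes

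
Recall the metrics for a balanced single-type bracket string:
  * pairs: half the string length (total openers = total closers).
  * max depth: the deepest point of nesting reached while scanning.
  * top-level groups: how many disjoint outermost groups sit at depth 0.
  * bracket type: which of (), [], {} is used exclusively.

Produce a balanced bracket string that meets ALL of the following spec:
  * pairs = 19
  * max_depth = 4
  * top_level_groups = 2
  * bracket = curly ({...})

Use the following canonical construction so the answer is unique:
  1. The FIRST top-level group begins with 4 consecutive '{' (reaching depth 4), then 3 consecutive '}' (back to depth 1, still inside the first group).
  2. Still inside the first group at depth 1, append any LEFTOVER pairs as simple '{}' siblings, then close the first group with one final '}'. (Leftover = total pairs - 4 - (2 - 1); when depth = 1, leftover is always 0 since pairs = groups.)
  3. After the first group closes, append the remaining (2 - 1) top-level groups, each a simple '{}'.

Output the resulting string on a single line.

Spec: pairs=19 depth=4 groups=2
Leftover pairs = 19 - 4 - (2-1) = 14
First group: deep chain of depth 4 + 14 sibling pairs
Remaining 1 groups: simple '{}' each

Answer: {{{{}}}{}{}{}{}{}{}{}{}{}{}{}{}{}{}}{}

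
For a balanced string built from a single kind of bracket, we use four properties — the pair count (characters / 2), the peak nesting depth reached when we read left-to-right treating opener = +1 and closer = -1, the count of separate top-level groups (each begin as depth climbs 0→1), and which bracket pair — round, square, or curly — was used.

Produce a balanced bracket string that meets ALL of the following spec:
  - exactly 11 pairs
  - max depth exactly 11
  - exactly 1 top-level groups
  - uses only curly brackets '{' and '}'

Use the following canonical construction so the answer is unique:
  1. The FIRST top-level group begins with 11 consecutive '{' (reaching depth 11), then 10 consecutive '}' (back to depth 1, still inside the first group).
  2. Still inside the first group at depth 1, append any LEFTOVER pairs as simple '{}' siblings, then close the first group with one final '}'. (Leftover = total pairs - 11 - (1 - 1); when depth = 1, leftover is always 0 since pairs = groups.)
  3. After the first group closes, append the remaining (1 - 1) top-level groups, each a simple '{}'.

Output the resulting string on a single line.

Spec: pairs=11 depth=11 groups=1
Leftover pairs = 11 - 11 - (1-1) = 0
First group: deep chain of depth 11 + 0 sibling pairs
Remaining 0 groups: simple '{}' each

Answer: {{{{{{{{{{{}}}}}}}}}}}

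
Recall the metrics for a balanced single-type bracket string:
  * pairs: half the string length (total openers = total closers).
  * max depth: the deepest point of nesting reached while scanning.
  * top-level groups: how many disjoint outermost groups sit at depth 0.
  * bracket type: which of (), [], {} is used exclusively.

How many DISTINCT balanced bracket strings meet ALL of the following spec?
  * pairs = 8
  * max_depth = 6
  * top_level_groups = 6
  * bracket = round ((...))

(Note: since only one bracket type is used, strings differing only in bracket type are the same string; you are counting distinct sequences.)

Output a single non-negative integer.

Spec: pairs=8 depth=6 groups=6
Count(depth <= 6) = 27
Count(depth <= 5) = 27
Count(depth == 6) = 27 - 27 = 0

Answer: 0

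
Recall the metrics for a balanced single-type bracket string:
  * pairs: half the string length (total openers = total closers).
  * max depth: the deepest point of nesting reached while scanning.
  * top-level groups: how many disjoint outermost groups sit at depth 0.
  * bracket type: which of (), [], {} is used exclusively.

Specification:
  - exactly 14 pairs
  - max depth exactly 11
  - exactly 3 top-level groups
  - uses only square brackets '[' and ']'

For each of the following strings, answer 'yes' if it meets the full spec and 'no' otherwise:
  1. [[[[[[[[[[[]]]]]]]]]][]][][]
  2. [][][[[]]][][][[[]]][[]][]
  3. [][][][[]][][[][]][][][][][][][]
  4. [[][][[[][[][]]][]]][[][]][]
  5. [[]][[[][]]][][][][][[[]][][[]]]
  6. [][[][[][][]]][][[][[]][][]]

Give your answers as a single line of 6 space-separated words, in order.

String 1 '[[[[[[[[[[[]]]]]]]]]][]][][]': depth seq [1 2 3 4 5 6 7 8 9 10 11 10 9 8 7 6 5 4 3 2 1 2 1 0 1 0 1 0]
  -> pairs=14 depth=11 groups=3 -> yes
String 2 '[][][[[]]][][][[[]]][[]][]': depth seq [1 0 1 0 1 2 3 2 1 0 1 0 1 0 1 2 3 2 1 0 1 2 1 0 1 0]
  -> pairs=13 depth=3 groups=8 -> no
String 3 '[][][][[]][][[][]][][][][][][][]': depth seq [1 0 1 0 1 0 1 2 1 0 1 0 1 2 1 2 1 0 1 0 1 0 1 0 1 0 1 0 1 0 1 0]
  -> pairs=16 depth=2 groups=13 -> no
String 4 '[[][][[[][[][]]][]]][[][]][]': depth seq [1 2 1 2 1 2 3 4 3 4 5 4 5 4 3 2 3 2 1 0 1 2 1 2 1 0 1 0]
  -> pairs=14 depth=5 groups=3 -> no
String 5 '[[]][[[][]]][][][][][[[]][][[]]]': depth seq [1 2 1 0 1 2 3 2 3 2 1 0 1 0 1 0 1 0 1 0 1 2 3 2 1 2 1 2 3 2 1 0]
  -> pairs=16 depth=3 groups=7 -> no
String 6 '[][[][[][][]]][][[][[]][][]]': depth seq [1 0 1 2 1 2 3 2 3 2 3 2 1 0 1 0 1 2 1 2 3 2 1 2 1 2 1 0]
  -> pairs=14 depth=3 groups=4 -> no

Answer: yes no no no no no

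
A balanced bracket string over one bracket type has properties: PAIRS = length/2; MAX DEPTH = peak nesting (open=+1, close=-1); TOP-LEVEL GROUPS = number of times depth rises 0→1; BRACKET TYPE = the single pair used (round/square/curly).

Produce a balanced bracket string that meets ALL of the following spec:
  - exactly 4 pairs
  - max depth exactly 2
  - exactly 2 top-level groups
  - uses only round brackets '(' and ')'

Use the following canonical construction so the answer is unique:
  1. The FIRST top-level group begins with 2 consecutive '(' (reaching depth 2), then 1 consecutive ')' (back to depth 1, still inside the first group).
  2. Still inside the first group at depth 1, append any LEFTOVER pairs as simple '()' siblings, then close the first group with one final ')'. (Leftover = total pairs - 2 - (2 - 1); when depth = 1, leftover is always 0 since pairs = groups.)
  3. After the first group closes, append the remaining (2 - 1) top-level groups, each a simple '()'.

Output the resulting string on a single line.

Answer: (()())()

Derivation:
Spec: pairs=4 depth=2 groups=2
Leftover pairs = 4 - 2 - (2-1) = 1
First group: deep chain of depth 2 + 1 sibling pairs
Remaining 1 groups: simple '()' each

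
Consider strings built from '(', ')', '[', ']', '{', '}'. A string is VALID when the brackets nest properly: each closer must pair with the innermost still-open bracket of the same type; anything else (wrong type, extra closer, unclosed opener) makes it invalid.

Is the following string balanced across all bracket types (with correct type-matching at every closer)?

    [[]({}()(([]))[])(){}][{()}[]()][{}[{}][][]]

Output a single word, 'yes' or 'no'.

Answer: yes

Derivation:
pos 0: push '['; stack = [
pos 1: push '['; stack = [[
pos 2: ']' matches '['; pop; stack = [
pos 3: push '('; stack = [(
pos 4: push '{'; stack = [({
pos 5: '}' matches '{'; pop; stack = [(
pos 6: push '('; stack = [((
pos 7: ')' matches '('; pop; stack = [(
pos 8: push '('; stack = [((
pos 9: push '('; stack = [(((
pos 10: push '['; stack = [((([
pos 11: ']' matches '['; pop; stack = [(((
pos 12: ')' matches '('; pop; stack = [((
pos 13: ')' matches '('; pop; stack = [(
pos 14: push '['; stack = [([
pos 15: ']' matches '['; pop; stack = [(
pos 16: ')' matches '('; pop; stack = [
pos 17: push '('; stack = [(
pos 18: ')' matches '('; pop; stack = [
pos 19: push '{'; stack = [{
pos 20: '}' matches '{'; pop; stack = [
pos 21: ']' matches '['; pop; stack = (empty)
pos 22: push '['; stack = [
pos 23: push '{'; stack = [{
pos 24: push '('; stack = [{(
pos 25: ')' matches '('; pop; stack = [{
pos 26: '}' matches '{'; pop; stack = [
pos 27: push '['; stack = [[
pos 28: ']' matches '['; pop; stack = [
pos 29: push '('; stack = [(
pos 30: ')' matches '('; pop; stack = [
pos 31: ']' matches '['; pop; stack = (empty)
pos 32: push '['; stack = [
pos 33: push '{'; stack = [{
pos 34: '}' matches '{'; pop; stack = [
pos 35: push '['; stack = [[
pos 36: push '{'; stack = [[{
pos 37: '}' matches '{'; pop; stack = [[
pos 38: ']' matches '['; pop; stack = [
pos 39: push '['; stack = [[
pos 40: ']' matches '['; pop; stack = [
pos 41: push '['; stack = [[
pos 42: ']' matches '['; pop; stack = [
pos 43: ']' matches '['; pop; stack = (empty)
end: stack empty → VALID
Verdict: properly nested → yes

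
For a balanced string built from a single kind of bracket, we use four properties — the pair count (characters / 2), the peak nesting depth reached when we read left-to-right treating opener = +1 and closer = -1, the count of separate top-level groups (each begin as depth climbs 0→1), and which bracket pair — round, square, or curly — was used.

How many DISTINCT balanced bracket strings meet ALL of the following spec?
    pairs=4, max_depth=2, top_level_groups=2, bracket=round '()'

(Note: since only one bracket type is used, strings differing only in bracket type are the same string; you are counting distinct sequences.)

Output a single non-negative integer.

Answer: 3

Derivation:
Spec: pairs=4 depth=2 groups=2
Count(depth <= 2) = 3
Count(depth <= 1) = 0
Count(depth == 2) = 3 - 0 = 3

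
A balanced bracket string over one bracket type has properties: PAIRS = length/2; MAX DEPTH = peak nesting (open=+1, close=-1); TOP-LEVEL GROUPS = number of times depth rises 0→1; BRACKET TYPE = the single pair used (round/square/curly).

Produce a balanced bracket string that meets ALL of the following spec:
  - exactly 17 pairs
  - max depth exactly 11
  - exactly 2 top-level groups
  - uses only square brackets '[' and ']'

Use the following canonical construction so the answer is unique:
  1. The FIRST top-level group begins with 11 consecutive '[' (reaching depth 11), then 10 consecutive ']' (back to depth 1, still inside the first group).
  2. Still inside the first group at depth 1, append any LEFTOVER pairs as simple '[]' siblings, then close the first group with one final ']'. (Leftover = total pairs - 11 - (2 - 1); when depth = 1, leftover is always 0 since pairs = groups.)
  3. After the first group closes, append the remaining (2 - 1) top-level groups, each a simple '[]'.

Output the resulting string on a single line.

Answer: [[[[[[[[[[[]]]]]]]]]][][][][][]][]

Derivation:
Spec: pairs=17 depth=11 groups=2
Leftover pairs = 17 - 11 - (2-1) = 5
First group: deep chain of depth 11 + 5 sibling pairs
Remaining 1 groups: simple '[]' each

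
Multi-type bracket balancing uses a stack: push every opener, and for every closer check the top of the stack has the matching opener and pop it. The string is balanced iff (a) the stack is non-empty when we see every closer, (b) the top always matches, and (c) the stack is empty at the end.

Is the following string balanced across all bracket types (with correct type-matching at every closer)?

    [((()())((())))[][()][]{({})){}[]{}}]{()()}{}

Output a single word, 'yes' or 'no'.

Answer: no

Derivation:
pos 0: push '['; stack = [
pos 1: push '('; stack = [(
pos 2: push '('; stack = [((
pos 3: push '('; stack = [(((
pos 4: ')' matches '('; pop; stack = [((
pos 5: push '('; stack = [(((
pos 6: ')' matches '('; pop; stack = [((
pos 7: ')' matches '('; pop; stack = [(
pos 8: push '('; stack = [((
pos 9: push '('; stack = [(((
pos 10: push '('; stack = [((((
pos 11: ')' matches '('; pop; stack = [(((
pos 12: ')' matches '('; pop; stack = [((
pos 13: ')' matches '('; pop; stack = [(
pos 14: ')' matches '('; pop; stack = [
pos 15: push '['; stack = [[
pos 16: ']' matches '['; pop; stack = [
pos 17: push '['; stack = [[
pos 18: push '('; stack = [[(
pos 19: ')' matches '('; pop; stack = [[
pos 20: ']' matches '['; pop; stack = [
pos 21: push '['; stack = [[
pos 22: ']' matches '['; pop; stack = [
pos 23: push '{'; stack = [{
pos 24: push '('; stack = [{(
pos 25: push '{'; stack = [{({
pos 26: '}' matches '{'; pop; stack = [{(
pos 27: ')' matches '('; pop; stack = [{
pos 28: saw closer ')' but top of stack is '{' (expected '}') → INVALID
Verdict: type mismatch at position 28: ')' closes '{' → no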